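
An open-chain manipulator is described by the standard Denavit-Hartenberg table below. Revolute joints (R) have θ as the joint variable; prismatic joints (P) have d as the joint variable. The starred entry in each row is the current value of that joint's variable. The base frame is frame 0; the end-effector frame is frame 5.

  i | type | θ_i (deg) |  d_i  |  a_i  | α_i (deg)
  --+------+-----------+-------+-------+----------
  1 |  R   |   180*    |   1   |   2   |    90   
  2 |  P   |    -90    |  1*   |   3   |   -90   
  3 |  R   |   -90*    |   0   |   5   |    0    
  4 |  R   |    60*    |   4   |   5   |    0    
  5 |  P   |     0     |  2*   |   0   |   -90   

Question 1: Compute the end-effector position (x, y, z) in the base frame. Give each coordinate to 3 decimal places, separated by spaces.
-8.000 8.500 -6.330

after link 1: o_1 = (-2.0000, 0.0000, 1.0000)
after link 2: o_2 = (-2.0000, 1.0000, -2.0000)
after link 3: o_3 = (-2.0000, 6.0000, -2.0000)
after link 4: o_4 = (-6.0000, 8.5000, -6.3301)
after link 5: o_5 = (-8.0000, 8.5000, -6.3301)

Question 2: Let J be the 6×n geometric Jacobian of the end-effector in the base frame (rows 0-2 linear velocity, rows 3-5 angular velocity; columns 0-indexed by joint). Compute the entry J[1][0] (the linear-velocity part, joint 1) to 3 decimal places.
axis z_0 = ẑ; lever o_n−o_0 = (-8.0000,8.5000,-6.3301)
cross product → J_v[:, 0] = (-8.5000,-8.0000,0.0000)
J_ω[:, 0] = z_0
entry J[1][0] = -8.0000

-8.000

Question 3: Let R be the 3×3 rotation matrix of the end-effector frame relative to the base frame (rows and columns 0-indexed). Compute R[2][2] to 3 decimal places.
End-effector z-axis (col 2 of R) = (-0.0000,-0.8660,-0.5000)
R[2][2] = -0.5000

-0.500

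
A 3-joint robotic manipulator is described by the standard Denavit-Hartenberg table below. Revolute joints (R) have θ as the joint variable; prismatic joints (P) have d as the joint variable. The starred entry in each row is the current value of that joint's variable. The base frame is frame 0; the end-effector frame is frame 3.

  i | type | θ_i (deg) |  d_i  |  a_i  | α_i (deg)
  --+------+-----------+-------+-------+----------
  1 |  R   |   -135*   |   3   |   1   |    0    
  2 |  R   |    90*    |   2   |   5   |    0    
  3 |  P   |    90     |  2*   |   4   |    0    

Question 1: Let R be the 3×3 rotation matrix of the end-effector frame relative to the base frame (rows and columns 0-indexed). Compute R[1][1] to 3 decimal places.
End-effector y-axis (col 1 of R) = (-0.7071,0.7071,0.0000)
R[1][1] = 0.7071

0.707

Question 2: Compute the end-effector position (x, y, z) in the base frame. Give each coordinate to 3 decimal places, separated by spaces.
after link 1: o_1 = (-0.7071, -0.7071, 3.0000)
after link 2: o_2 = (2.8284, -4.2426, 5.0000)
after link 3: o_3 = (5.6569, -1.4142, 7.0000)

5.657 -1.414 7.000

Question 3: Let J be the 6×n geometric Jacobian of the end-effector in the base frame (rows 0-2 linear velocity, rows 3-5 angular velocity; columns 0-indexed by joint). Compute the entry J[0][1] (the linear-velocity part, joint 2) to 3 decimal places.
axis z_1 = (0.0000,0.0000,1.0000); lever o_n−o_1 = (6.3640,-0.7071,4.0000)
cross product → J_v[:, 1] = (0.7071,6.3640,-0.0000)
J_ω[:, 1] = z_1
entry J[0][1] = 0.7071

0.707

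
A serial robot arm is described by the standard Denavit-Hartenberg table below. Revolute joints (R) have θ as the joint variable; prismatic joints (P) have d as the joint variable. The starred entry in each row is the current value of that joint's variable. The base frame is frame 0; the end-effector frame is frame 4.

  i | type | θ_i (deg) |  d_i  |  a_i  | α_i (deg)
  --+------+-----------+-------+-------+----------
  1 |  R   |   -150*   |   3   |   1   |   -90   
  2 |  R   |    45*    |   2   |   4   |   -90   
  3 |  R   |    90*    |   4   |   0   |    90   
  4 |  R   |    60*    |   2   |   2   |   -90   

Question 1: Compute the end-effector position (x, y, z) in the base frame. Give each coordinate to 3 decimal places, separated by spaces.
after link 1: o_1 = (-0.8660, -0.5000, 3.0000)
after link 2: o_2 = (-2.3155, -3.6463, 0.1716)
after link 3: o_3 = (0.1340, -2.2321, -2.6569)
after link 4: o_4 = (-0.5301, -1.4608, -5.2958)

-0.530 -1.461 -5.296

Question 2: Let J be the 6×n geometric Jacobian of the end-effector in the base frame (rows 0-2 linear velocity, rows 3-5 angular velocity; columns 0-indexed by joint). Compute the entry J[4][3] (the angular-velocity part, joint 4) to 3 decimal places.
axis z_3 = (-0.6124,-0.3536,-0.7071); lever o_n−o_3 = (-0.6641,0.7713,-2.6390)
cross product → J_v[:, 3] = (1.4784,-1.1464,-0.7071)
J_ω[:, 3] = z_3
entry J[4][3] = -0.3536

-0.354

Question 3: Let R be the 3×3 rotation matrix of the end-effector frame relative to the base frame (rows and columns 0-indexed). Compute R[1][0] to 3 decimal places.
End-effector x-axis (col 0 of R) = (0.2803,0.7392,-0.6124)
R[1][0] = 0.7392

0.739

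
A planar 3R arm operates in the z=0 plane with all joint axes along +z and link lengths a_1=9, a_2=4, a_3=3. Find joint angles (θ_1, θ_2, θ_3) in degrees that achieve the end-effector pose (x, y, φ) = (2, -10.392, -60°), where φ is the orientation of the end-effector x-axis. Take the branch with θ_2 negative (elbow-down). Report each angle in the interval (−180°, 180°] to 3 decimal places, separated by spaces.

wrist centre = target − a_3·(cos φ, sin φ) = (0.5000, -7.7939)
cos θ_2 = (60.9952−9²−4²)/(2·9·4) = -0.5001; θ_2 = -120.0044° (elbow-down)
β = atan2(-7.7939,0.5000) = -86.3294°; ψ = atan2(-3.4639,6.9997) = -26.3294°
θ_1 = β − ψ = -60.0000°
θ_3 = φ − θ_1 − θ_2 = 120.0044° (wrapped to (-180°,180°])

-60.000 -120.004 120.004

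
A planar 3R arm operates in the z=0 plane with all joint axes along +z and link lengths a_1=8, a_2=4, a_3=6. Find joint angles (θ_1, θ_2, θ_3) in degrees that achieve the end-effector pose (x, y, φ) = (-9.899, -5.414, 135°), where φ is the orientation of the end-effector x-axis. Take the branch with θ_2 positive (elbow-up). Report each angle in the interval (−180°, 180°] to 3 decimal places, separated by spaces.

wrist centre = target − a_3·(cos φ, sin φ) = (-5.6564, -9.6566)
cos θ_2 = (125.2451−8²−4²)/(2·8·4) = 0.7070; θ_2 = 45.0123° (elbow-up)
β = atan2(-9.6566,-5.6564) = -120.3596°; ψ = atan2(2.8290,10.8278) = 14.6426°
θ_1 = β − ψ = -135.0022°
θ_3 = φ − θ_1 − θ_2 = -135.0101° (wrapped to (-180°,180°])

-135.002 45.012 -135.010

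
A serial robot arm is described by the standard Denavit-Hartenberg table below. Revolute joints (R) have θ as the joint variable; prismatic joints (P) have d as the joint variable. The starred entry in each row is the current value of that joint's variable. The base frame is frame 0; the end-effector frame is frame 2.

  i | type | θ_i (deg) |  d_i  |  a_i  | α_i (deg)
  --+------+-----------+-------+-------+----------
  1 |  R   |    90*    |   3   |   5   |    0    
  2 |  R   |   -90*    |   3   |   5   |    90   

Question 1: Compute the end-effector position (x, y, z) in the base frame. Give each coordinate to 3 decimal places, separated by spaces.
after link 1: o_1 = (0.0000, 5.0000, 3.0000)
after link 2: o_2 = (5.0000, 5.0000, 6.0000)

5.000 5.000 6.000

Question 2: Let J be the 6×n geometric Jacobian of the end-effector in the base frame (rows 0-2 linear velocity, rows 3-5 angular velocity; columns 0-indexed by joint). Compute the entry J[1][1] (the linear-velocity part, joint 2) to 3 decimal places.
5.000

axis z_1 = (0.0000,0.0000,1.0000); lever o_n−o_1 = (5.0000,0.0000,3.0000)
cross product → J_v[:, 1] = (0.0000,5.0000,0.0000)
J_ω[:, 1] = z_1
entry J[1][1] = 5.0000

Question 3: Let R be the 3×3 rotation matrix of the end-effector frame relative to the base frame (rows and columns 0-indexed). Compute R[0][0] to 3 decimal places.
End-effector x-axis (col 0 of R) = (1.0000,0.0000,0.0000)
R[0][0] = 1.0000

1.000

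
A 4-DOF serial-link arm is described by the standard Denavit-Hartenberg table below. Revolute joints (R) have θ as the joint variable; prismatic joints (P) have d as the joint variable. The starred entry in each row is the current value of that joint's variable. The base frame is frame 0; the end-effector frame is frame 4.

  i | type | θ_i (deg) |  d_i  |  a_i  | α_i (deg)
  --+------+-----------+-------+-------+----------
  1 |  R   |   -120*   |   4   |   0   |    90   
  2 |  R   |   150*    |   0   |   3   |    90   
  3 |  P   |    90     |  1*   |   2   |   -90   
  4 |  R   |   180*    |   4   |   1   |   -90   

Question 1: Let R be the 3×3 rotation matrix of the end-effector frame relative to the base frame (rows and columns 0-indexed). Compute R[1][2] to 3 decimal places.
End-effector z-axis (col 2 of R) = (-0.2500,-0.4330,0.8660)
R[1][2] = -0.4330

-0.433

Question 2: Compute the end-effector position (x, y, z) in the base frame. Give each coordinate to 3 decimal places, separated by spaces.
after link 1: o_1 = (0.0000, 0.0000, 4.0000)
after link 2: o_2 = (1.2990, 2.2500, 5.5000)
after link 3: o_3 = (-0.6830, 2.8170, 6.3660)
after link 4: o_4 = (-1.5490, -0.6830, 4.3660)

-1.549 -0.683 4.366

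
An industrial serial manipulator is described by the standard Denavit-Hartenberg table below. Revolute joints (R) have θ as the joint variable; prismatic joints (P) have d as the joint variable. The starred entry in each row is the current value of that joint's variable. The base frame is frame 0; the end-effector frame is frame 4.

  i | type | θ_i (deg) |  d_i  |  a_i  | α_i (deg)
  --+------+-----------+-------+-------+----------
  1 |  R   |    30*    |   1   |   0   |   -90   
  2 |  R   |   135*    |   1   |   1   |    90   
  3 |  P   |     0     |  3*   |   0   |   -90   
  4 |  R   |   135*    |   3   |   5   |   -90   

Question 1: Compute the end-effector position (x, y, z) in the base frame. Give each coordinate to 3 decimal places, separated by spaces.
after link 1: o_1 = (0.0000, 0.0000, 1.0000)
after link 2: o_2 = (-1.1124, 0.5125, 0.2929)
after link 3: o_3 = (0.7247, 1.5731, -1.8284)
after link 4: o_4 = (-0.7753, 4.1712, 3.1716)

-0.775 4.171 3.172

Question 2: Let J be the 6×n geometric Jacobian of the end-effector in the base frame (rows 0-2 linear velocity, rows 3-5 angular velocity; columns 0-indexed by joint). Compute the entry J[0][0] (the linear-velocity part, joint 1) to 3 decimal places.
axis z_0 = ẑ; lever o_n−o_0 = (-0.7753,4.1712,3.1716)
cross product → J_v[:, 0] = (-4.1712,-0.7753,0.0000)
J_ω[:, 0] = z_0
entry J[0][0] = -4.1712

-4.171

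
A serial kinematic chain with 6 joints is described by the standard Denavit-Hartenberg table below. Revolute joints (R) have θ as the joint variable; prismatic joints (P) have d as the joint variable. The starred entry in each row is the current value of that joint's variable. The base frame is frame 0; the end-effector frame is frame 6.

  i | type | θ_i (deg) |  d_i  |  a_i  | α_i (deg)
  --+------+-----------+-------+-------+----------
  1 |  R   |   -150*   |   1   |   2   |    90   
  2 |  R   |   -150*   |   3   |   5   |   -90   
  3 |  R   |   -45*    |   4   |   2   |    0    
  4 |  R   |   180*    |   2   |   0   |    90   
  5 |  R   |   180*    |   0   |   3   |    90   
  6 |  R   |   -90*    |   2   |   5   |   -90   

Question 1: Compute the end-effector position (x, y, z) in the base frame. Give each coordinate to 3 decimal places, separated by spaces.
after link 1: o_1 = (-1.7321, -1.0000, 1.0000)
after link 2: o_2 = (0.5179, 3.7631, -1.5000)
after link 3: o_3 = (-0.8605, 4.6003, -5.6712)
after link 4: o_4 = (-1.7266, 4.1003, -7.4033)
after link 5: o_5 = (-1.1962, 6.8559, -8.4639)
after link 6: o_6 = (-6.4817, 7.8869, -8.4282)

-6.482 7.887 -8.428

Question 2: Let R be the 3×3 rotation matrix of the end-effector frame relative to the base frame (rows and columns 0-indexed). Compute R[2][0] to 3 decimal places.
End-effector x-axis (col 0 of R) = (-0.8839,0.3062,0.3536)
R[2][0] = 0.3536

0.354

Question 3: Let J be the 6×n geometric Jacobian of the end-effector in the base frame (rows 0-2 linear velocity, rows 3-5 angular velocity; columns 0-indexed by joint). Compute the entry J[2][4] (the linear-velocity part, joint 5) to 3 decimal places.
axis z_4 = (0.8839,-0.3062,-0.3536); lever o_n−o_4 = (-4.7551,3.7866,-1.0249)
cross product → J_v[:, 4] = (1.6526,2.5871,1.8910)
J_ω[:, 4] = z_4
entry J[2][4] = 1.8910

1.891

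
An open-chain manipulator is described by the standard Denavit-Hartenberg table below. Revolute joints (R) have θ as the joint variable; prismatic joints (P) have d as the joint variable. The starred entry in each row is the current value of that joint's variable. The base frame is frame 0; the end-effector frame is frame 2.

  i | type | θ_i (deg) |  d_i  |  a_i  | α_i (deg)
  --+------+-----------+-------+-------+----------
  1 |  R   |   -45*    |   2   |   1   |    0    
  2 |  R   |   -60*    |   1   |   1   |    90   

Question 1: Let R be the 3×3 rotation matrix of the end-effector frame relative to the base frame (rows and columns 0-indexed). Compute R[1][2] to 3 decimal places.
0.259

End-effector z-axis (col 2 of R) = (-0.9659,0.2588,0.0000)
R[1][2] = 0.2588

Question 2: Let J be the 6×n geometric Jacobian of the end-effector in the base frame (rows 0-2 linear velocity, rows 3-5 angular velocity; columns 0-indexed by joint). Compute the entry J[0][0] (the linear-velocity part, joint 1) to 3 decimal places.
axis z_0 = ẑ; lever o_n−o_0 = (0.4483,-1.6730,3.0000)
cross product → J_v[:, 0] = (1.6730,0.4483,-0.0000)
J_ω[:, 0] = z_0
entry J[0][0] = 1.6730

1.673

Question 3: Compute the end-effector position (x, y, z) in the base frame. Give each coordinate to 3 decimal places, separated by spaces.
0.448 -1.673 3.000

after link 1: o_1 = (0.7071, -0.7071, 2.0000)
after link 2: o_2 = (0.4483, -1.6730, 3.0000)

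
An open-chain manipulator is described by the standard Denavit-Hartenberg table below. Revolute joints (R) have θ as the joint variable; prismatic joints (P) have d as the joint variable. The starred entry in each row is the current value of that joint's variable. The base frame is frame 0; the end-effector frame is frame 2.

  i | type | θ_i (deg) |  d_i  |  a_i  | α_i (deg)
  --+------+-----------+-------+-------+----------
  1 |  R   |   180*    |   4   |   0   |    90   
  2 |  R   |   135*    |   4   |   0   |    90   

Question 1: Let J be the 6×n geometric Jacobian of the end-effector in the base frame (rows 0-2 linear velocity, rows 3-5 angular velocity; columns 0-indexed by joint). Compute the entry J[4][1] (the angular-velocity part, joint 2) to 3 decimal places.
axis z_1 = (0.0000,1.0000,0.0000); lever o_n−o_1 = (0.0000,4.0000,0.0000)
cross product → J_v[:, 1] = (-0.0000,0.0000,0.0000)
J_ω[:, 1] = z_1
entry J[4][1] = 1.0000

1.000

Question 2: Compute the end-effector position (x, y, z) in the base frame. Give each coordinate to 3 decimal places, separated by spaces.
after link 1: o_1 = (0.0000, 0.0000, 4.0000)
after link 2: o_2 = (0.0000, 4.0000, 4.0000)

0.000 4.000 4.000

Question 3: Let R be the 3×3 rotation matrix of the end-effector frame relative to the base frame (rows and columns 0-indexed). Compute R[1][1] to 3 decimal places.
End-effector y-axis (col 1 of R) = (0.0000,1.0000,0.0000)
R[1][1] = 1.0000

1.000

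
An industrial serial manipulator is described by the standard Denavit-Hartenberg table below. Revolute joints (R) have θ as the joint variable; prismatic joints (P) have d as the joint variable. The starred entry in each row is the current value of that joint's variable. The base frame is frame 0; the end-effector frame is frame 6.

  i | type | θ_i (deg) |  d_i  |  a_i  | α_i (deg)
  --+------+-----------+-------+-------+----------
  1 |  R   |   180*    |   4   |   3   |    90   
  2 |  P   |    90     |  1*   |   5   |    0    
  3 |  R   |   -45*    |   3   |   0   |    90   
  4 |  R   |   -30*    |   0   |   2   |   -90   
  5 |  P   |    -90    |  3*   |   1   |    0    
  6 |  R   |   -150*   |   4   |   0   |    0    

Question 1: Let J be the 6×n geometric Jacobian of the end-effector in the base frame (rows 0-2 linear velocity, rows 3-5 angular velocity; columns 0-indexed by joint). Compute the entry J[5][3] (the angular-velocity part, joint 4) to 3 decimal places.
axis z_3 = (-0.7071,0.0000,-0.7071); lever o_n−o_3 = (-4.4067,5.0622,2.9925)
cross product → J_v[:, 3] = (3.5795,5.2321,-3.5795)
J_ω[:, 3] = z_3
entry J[5][3] = -0.7071

-0.707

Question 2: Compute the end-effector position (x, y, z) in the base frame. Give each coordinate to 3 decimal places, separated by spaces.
-7.407 9.062 11.993

after link 1: o_1 = (-3.0000, 0.0000, 4.0000)
after link 2: o_2 = (-3.0000, 1.0000, 9.0000)
after link 3: o_3 = (-3.0000, 4.0000, 9.0000)
after link 4: o_4 = (-4.2247, 3.0000, 10.2247)
after link 5: o_5 = (-5.9925, 5.5981, 10.5783)
after link 6: o_6 = (-7.4067, 9.0622, 11.9925)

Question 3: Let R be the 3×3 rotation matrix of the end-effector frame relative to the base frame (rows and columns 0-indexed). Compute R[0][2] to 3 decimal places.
End-effector z-axis (col 2 of R) = (-0.3536,0.8660,0.3536)
R[0][2] = -0.3536

-0.354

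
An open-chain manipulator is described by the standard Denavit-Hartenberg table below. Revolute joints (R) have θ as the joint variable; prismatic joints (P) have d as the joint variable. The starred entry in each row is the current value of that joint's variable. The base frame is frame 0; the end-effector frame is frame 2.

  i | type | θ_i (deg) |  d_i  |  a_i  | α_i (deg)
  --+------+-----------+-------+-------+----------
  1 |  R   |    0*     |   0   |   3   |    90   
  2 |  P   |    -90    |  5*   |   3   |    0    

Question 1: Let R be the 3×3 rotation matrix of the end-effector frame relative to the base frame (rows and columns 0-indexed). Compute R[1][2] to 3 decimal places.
-1.000

End-effector z-axis (col 2 of R) = (0.0000,-1.0000,0.0000)
R[1][2] = -1.0000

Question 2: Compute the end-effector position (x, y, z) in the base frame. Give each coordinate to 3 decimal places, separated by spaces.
3.000 -5.000 -3.000

after link 1: o_1 = (3.0000, 0.0000, 0.0000)
after link 2: o_2 = (3.0000, -5.0000, -3.0000)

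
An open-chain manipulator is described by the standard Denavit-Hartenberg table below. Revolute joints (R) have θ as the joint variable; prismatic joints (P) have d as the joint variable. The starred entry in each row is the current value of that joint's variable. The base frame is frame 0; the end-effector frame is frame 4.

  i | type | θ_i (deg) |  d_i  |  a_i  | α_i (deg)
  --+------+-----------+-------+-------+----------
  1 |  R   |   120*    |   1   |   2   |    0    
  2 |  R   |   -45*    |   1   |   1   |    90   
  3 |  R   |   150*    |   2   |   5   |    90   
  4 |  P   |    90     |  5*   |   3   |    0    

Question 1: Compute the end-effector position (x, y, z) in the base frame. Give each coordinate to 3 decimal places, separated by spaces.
after link 1: o_1 = (-1.0000, 1.7321, 1.0000)
after link 2: o_2 = (-0.7412, 2.6980, 2.0000)
after link 3: o_3 = (0.0700, -2.0022, 4.5000)
after link 4: o_4 = (3.6148, -0.3639, 8.8301)

3.615 -0.364 8.830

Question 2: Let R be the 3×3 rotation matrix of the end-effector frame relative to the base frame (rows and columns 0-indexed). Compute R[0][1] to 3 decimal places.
0.224

End-effector y-axis (col 1 of R) = (0.2241,0.8365,-0.5000)
R[0][1] = 0.2241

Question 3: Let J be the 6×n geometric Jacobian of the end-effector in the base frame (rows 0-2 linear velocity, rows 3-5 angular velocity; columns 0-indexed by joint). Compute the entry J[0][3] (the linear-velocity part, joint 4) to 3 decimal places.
prismatic axis z_3 = (0.1294,0.4830,0.8660)
J_v[:, 3] = z_3; J_ω[:, 3] = (0,0,0)
entry J[0][3] = 0.1294

0.129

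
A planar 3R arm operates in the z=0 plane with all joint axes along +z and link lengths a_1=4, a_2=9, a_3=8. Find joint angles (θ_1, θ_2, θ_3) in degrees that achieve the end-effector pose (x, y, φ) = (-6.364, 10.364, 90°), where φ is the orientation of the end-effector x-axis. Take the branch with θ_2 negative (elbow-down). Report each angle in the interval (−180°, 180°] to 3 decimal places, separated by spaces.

-90.001 -134.999 -45.000

wrist centre = target − a_3·(cos φ, sin φ) = (-6.3640, 2.3640)
cos θ_2 = (46.0890−4²−9²)/(2·4·9) = -0.7071; θ_2 = -134.9992° (elbow-down)
β = atan2(2.3640,-6.3640) = 159.6218°; ψ = atan2(-6.3640,-2.3639) = -110.3771°
θ_1 = β − ψ = 269.9989°
θ_3 = φ − θ_1 − θ_2 = -44.9996° (wrapped to (-180°,180°])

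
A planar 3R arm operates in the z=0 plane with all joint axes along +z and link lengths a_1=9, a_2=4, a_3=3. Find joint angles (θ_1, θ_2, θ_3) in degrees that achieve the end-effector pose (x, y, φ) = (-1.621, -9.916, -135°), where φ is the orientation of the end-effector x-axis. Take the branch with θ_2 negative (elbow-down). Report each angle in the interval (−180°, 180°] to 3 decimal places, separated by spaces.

-59.998 -119.993 44.991

wrist centre = target − a_3·(cos φ, sin φ) = (0.5003, -7.7947)
cos θ_2 = (61.0074−9²−4²)/(2·9·4) = -0.4999; θ_2 = -119.9932° (elbow-down)
β = atan2(-7.7947,0.5003) = -86.3274°; ψ = atan2(-3.4643,7.0004) = -26.3297°
θ_1 = β − ψ = -59.9976°
θ_3 = φ − θ_1 − θ_2 = 44.9909° (wrapped to (-180°,180°])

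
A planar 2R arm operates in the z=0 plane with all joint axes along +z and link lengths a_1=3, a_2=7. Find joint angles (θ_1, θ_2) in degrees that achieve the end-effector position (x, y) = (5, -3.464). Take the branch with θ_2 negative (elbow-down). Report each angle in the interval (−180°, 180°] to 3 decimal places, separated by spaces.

60.002 -120.001

cos θ_2 = (36.9993−3²−7²)/(2·3·7) = -0.5000; θ_2 = -120.0011° (elbow-down)
β = atan2(-3.4640,5.0000) = -34.7142°; ψ = atan2(-6.0621,-0.5001) = -94.7162°
θ_1 = β − ψ = 60.0019°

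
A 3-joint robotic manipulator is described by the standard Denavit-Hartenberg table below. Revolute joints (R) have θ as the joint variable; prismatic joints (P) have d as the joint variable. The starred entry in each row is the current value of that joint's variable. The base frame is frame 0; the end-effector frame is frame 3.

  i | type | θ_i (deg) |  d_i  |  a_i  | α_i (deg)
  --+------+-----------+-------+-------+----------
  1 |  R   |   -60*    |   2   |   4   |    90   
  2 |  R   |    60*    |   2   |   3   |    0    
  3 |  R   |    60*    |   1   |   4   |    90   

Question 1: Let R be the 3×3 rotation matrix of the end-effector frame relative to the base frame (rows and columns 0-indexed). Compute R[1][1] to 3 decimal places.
End-effector y-axis (col 1 of R) = (-0.8660,-0.5000,0.0000)
R[1][1] = -0.5000

-0.500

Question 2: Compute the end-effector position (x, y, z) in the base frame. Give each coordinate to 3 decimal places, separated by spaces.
-0.848 -4.531 8.062

after link 1: o_1 = (2.0000, -3.4641, 2.0000)
after link 2: o_2 = (1.0179, -5.7631, 4.5981)
after link 3: o_3 = (-0.8481, -4.5311, 8.0622)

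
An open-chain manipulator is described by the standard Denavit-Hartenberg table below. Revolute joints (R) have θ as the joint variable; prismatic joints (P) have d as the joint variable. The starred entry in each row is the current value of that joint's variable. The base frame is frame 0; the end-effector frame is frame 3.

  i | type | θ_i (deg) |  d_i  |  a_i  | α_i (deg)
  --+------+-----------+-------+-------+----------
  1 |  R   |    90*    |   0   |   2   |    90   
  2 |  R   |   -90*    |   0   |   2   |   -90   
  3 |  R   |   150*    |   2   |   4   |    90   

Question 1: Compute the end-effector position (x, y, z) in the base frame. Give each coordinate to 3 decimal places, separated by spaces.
after link 1: o_1 = (0.0000, 2.0000, 0.0000)
after link 2: o_2 = (0.0000, 2.0000, -2.0000)
after link 3: o_3 = (-2.0000, 4.0000, 1.4641)

-2.000 4.000 1.464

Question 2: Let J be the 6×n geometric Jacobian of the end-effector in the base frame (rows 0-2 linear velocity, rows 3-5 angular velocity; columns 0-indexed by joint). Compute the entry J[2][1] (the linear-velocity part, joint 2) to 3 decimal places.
axis z_1 = (1.0000,-0.0000,0.0000); lever o_n−o_1 = (-2.0000,2.0000,1.4641)
cross product → J_v[:, 1] = (-0.0000,-1.4641,2.0000)
J_ω[:, 1] = z_1
entry J[2][1] = 2.0000

2.000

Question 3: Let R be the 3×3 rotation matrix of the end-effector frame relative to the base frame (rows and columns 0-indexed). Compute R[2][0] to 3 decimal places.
0.866

End-effector x-axis (col 0 of R) = (-0.5000,0.0000,0.8660)
R[2][0] = 0.8660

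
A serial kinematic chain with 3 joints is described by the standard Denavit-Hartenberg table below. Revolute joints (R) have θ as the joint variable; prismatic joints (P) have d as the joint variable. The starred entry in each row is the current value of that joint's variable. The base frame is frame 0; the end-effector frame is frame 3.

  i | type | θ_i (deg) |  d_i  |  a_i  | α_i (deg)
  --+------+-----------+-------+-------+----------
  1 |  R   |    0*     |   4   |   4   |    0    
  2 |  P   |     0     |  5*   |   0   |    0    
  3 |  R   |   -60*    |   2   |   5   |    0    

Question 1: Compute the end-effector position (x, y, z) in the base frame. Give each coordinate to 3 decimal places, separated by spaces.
6.500 -4.330 11.000

after link 1: o_1 = (4.0000, 0.0000, 4.0000)
after link 2: o_2 = (4.0000, 0.0000, 9.0000)
after link 3: o_3 = (6.5000, -4.3301, 11.0000)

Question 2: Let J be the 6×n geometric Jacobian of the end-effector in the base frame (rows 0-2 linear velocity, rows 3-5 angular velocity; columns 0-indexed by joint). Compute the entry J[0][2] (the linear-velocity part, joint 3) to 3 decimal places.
4.330

axis z_2 = (0.0000,0.0000,1.0000); lever o_n−o_2 = (2.5000,-4.3301,2.0000)
cross product → J_v[:, 2] = (4.3301,2.5000,-0.0000)
J_ω[:, 2] = z_2
entry J[0][2] = 4.3301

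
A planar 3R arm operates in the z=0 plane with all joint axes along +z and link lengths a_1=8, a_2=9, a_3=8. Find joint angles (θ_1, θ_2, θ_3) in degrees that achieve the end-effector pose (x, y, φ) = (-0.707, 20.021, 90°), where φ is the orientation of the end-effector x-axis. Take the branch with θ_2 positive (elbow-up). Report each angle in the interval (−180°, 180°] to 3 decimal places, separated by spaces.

wrist centre = target − a_3·(cos φ, sin φ) = (-0.7070, 12.0210)
cos θ_2 = (145.0043−8²−9²)/(2·8·9) = 0.0000; θ_2 = 89.9983° (elbow-up)
β = atan2(12.0210,-0.7070) = 93.3659°; ψ = atan2(9.0000,8.0003) = 48.3655°
θ_1 = β − ψ = 45.0004°
θ_3 = φ − θ_1 − θ_2 = -44.9987° (wrapped to (-180°,180°])

45.000 89.998 -44.999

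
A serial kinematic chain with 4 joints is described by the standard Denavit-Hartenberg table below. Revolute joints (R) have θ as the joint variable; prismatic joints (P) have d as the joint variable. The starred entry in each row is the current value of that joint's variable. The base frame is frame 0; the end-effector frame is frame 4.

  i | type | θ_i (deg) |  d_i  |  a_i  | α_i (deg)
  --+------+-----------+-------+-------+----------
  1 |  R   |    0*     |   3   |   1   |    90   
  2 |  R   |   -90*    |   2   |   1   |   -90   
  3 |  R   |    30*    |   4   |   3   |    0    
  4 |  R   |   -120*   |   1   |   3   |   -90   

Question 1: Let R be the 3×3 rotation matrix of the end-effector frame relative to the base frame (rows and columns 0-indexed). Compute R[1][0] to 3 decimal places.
-1.000

End-effector x-axis (col 0 of R) = (-0.0000,-1.0000,-0.0000)
R[1][0] = -1.0000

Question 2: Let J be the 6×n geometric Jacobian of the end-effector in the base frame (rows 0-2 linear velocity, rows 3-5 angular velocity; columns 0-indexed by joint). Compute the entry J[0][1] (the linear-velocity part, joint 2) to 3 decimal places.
3.598

axis z_1 = (0.0000,-1.0000,0.0000); lever o_n−o_1 = (5.0000,-3.5000,-3.5981)
cross product → J_v[:, 1] = (3.5981,0.0000,5.0000)
J_ω[:, 1] = z_1
entry J[0][1] = 3.5981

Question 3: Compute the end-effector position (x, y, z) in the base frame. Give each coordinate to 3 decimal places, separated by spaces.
6.000 -3.500 -0.598

after link 1: o_1 = (1.0000, 0.0000, 3.0000)
after link 2: o_2 = (1.0000, -2.0000, 2.0000)
after link 3: o_3 = (5.0000, -0.5000, -0.5981)
after link 4: o_4 = (6.0000, -3.5000, -0.5981)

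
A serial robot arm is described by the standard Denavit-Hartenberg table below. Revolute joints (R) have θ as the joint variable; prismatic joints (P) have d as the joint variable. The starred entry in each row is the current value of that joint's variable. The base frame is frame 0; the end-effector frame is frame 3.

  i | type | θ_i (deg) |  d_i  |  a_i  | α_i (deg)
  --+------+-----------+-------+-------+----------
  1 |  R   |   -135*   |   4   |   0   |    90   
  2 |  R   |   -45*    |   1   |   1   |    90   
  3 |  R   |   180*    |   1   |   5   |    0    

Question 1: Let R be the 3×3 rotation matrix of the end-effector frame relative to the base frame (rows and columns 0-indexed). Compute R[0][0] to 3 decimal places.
0.500

End-effector x-axis (col 0 of R) = (0.5000,0.5000,0.7071)
R[0][0] = 0.5000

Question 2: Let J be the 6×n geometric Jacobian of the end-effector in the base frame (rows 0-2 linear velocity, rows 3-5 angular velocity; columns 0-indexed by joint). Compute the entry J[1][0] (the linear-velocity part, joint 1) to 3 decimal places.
1.793

axis z_0 = ẑ; lever o_n−o_0 = (1.7929,3.2071,6.1213)
cross product → J_v[:, 0] = (-3.2071,1.7929,0.0000)
J_ω[:, 0] = z_0
entry J[1][0] = 1.7929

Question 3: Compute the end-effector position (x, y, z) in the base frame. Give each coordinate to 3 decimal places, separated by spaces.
after link 1: o_1 = (0.0000, 0.0000, 4.0000)
after link 2: o_2 = (-1.2071, 0.2071, 3.2929)
after link 3: o_3 = (1.7929, 3.2071, 6.1213)

1.793 3.207 6.121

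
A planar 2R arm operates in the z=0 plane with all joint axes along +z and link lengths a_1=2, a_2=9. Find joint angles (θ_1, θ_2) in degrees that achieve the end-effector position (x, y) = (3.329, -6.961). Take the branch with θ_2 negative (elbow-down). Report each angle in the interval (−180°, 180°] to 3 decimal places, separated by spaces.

60.015 -135.014

cos θ_2 = (59.5378−2²−9²)/(2·2·9) = -0.7073; θ_2 = -135.0144° (elbow-down)
β = atan2(-6.9610,3.3290) = -64.4412°; ψ = atan2(-6.3624,-4.3656) = -124.4561°
θ_1 = β − ψ = 60.0149°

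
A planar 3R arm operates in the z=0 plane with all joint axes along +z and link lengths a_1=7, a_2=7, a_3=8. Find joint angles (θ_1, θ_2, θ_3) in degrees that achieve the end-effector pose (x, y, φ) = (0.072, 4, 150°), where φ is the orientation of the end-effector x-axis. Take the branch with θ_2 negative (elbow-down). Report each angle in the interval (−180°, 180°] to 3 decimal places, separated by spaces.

59.999 -119.998 -150.001

wrist centre = target − a_3·(cos φ, sin φ) = (7.0002, 0.0000)
cos θ_2 = (49.0028−7²−7²)/(2·7·7) = -0.5000; θ_2 = -119.9981° (elbow-down)
β = atan2(0.0000,7.0002) = 0.0000°; ψ = atan2(-6.0623,3.5002) = -59.9990°
θ_1 = β − ψ = 59.9990°
θ_3 = φ − θ_1 − θ_2 = -150.0010° (wrapped to (-180°,180°])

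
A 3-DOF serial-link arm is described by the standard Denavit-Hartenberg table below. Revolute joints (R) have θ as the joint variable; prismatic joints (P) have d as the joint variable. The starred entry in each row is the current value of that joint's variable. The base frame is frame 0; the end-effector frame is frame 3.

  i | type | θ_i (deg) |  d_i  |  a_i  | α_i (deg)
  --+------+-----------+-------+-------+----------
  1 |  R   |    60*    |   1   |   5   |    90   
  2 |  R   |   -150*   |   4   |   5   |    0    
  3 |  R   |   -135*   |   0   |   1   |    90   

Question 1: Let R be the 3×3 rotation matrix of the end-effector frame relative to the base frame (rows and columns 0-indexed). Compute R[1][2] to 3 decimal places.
End-effector z-axis (col 2 of R) = (0.4830,0.8365,-0.2588)
R[1][2] = 0.8365

0.837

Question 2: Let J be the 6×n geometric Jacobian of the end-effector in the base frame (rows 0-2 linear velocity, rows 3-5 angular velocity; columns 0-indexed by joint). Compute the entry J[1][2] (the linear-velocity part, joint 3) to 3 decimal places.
-0.837

axis z_2 = (0.8660,-0.5000,0.0000); lever o_n−o_2 = (0.1294,0.2241,0.9659)
cross product → J_v[:, 2] = (-0.4830,-0.8365,0.2588)
J_ω[:, 2] = z_2
entry J[1][2] = -0.8365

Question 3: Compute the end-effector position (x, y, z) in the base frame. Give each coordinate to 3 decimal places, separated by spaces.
after link 1: o_1 = (2.5000, 4.3301, 1.0000)
after link 2: o_2 = (3.7990, -1.4199, -1.5000)
after link 3: o_3 = (3.9284, -1.1957, -0.5341)

3.928 -1.196 -0.534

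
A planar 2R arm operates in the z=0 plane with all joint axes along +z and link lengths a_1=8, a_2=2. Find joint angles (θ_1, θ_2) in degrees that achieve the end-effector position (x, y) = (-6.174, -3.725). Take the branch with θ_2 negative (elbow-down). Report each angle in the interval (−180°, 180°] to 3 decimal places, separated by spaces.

cos θ_2 = (51.9939−8²−2²)/(2·8·2) = -0.5002; θ_2 = -120.0126° (elbow-down)
β = atan2(-3.7250,-6.1740) = -148.8959°; ψ = atan2(-1.7318,6.9996) = -13.8969°
θ_1 = β − ψ = -134.9990°

-134.999 -120.013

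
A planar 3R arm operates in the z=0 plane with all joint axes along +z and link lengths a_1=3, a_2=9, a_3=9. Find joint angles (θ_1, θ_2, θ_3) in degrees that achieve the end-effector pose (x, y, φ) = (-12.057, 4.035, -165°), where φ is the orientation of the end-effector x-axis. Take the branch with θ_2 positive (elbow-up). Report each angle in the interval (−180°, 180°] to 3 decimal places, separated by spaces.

0.002 134.995 60.003

wrist centre = target − a_3·(cos φ, sin φ) = (-3.3637, 6.3644)
cos θ_2 = (51.8195−3²−9²)/(2·3·9) = -0.7070; θ_2 = 134.9951° (elbow-up)
β = atan2(6.3644,-3.3637) = 117.8571°; ψ = atan2(6.3645,-3.3634) = 117.8549°
θ_1 = β − ψ = 0.0022°
θ_3 = φ − θ_1 − θ_2 = 60.0026° (wrapped to (-180°,180°])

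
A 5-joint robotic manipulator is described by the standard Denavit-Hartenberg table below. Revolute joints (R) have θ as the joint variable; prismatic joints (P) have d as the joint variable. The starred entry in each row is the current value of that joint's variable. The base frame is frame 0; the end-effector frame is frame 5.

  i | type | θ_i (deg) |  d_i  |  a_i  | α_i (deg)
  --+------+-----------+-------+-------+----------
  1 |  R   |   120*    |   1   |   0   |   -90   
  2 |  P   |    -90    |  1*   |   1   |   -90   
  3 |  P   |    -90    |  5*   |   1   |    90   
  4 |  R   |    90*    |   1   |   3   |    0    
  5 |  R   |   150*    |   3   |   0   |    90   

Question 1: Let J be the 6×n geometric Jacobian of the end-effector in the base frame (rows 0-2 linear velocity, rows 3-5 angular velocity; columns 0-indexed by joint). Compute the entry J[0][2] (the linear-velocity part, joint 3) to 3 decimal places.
-0.500

prismatic axis z_2 = (-0.5000,0.8660,-0.0000)
J_v[:, 2] = z_2; J_ω[:, 2] = (0,0,0)
entry J[0][2] = -0.5000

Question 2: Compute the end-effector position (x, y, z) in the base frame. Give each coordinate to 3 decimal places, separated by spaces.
after link 1: o_1 = (0.0000, 0.0000, 1.0000)
after link 2: o_2 = (-0.8660, -0.5000, 2.0000)
after link 3: o_3 = (-4.2321, 3.3301, 2.0000)
after link 4: o_4 = (-5.7321, 5.9282, 1.0000)
after link 5: o_5 = (-5.7321, 5.9282, -2.0000)

-5.732 5.928 -2.000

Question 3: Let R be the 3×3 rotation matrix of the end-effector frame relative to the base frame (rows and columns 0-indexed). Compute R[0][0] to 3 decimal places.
End-effector x-axis (col 0 of R) = (0.8660,-0.5000,-0.0000)
R[0][0] = 0.8660

0.866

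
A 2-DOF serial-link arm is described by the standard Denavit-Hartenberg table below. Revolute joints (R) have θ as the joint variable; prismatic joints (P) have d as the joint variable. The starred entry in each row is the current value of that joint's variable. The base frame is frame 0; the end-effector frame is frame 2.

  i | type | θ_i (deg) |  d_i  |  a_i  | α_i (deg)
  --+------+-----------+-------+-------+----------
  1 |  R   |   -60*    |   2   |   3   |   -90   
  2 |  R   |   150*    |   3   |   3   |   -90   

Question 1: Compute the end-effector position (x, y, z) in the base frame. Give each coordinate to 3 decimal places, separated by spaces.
after link 1: o_1 = (1.5000, -2.5981, 2.0000)
after link 2: o_2 = (2.7990, 1.1519, 0.5000)

2.799 1.152 0.500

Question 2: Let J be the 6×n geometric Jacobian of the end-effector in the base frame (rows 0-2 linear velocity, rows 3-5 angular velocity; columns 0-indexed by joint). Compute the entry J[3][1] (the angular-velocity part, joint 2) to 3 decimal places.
axis z_1 = (0.8660,0.5000,0.0000); lever o_n−o_1 = (1.2990,3.7500,-1.5000)
cross product → J_v[:, 1] = (-0.7500,1.2990,2.5981)
J_ω[:, 1] = z_1
entry J[3][1] = 0.8660

0.866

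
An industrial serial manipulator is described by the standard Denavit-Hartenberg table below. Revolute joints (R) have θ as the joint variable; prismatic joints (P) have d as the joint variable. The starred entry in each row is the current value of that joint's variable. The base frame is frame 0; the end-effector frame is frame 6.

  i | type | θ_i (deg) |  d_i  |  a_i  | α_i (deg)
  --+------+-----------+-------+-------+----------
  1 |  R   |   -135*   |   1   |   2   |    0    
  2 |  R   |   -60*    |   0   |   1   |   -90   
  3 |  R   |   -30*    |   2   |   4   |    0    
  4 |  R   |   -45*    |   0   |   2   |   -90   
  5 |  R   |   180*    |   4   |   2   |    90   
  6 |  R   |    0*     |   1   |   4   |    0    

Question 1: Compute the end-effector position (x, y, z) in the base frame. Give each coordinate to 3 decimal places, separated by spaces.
after link 1: o_1 = (-1.4142, -1.4142, 1.0000)
after link 2: o_2 = (-2.3801, -1.1554, 1.0000)
after link 3: o_3 = (-6.2438, -2.1907, 3.0000)
after link 4: o_4 = (-6.7438, -2.0567, 4.9319)
after link 5: o_5 = (-9.9759, -1.1907, 1.9647)
after link 6: o_6 = (-8.7171, -0.4927, -1.8990)

-8.717 -0.493 -1.899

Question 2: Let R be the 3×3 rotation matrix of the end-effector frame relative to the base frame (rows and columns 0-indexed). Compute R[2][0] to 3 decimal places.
-0.966

End-effector x-axis (col 0 of R) = (0.2500,-0.0670,-0.9659)
R[2][0] = -0.9659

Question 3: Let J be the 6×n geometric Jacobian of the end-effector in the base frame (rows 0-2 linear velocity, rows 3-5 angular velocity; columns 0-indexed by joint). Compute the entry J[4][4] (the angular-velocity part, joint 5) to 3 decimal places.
0.250

axis z_4 = (-0.9330,0.2500,-0.2588); lever o_n−o_4 = (-1.9732,1.5640,-6.8308)
cross product → J_v[:, 4] = (-1.3029,-5.8625,-0.9659)
J_ω[:, 4] = z_4
entry J[4][4] = 0.2500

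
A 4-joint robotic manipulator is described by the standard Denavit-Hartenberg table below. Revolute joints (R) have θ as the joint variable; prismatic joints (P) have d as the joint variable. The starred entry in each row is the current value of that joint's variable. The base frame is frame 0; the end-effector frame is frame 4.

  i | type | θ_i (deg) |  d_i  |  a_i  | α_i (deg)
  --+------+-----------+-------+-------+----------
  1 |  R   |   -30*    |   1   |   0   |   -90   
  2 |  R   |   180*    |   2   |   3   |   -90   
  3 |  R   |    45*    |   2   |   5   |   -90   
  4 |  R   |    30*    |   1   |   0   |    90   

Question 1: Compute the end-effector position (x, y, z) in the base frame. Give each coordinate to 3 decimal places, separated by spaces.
after link 1: o_1 = (0.0000, 0.0000, 1.0000)
after link 2: o_2 = (-1.5981, 3.2321, 1.0000)
after link 3: o_3 = (-6.4277, 1.9380, 3.0000)
after link 4: o_4 = (-6.1689, 0.9720, 3.0000)

-6.169 0.972 3.000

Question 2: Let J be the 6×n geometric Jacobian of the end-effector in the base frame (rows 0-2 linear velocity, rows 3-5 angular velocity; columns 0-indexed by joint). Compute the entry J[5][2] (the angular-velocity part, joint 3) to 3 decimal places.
1.000

axis z_2 = (-0.0000,0.0000,1.0000); lever o_n−o_2 = (-4.5708,-2.2600,2.0000)
cross product → J_v[:, 2] = (2.2600,-4.5708,0.0000)
J_ω[:, 2] = z_2
entry J[5][2] = 1.0000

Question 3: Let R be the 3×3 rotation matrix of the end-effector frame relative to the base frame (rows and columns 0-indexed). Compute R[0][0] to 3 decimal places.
-0.837

End-effector x-axis (col 0 of R) = (-0.8365,-0.2241,-0.5000)
R[0][0] = -0.8365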